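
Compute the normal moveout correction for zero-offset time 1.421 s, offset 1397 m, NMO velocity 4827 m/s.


x/Vnmo = 1397/4827 = 0.289414
(x/Vnmo)^2 = 0.08376
t0^2 = 2.019241
sqrt(2.019241 + 0.08376) = 1.450173
dt = 1.450173 - 1.421 = 0.029173

0.029173


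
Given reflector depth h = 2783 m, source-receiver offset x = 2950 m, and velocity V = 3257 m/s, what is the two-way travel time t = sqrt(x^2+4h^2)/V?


x^2 + 4h^2 = 2950^2 + 4*2783^2 = 8702500 + 30980356 = 39682856
sqrt(39682856) = 6299.433
t = 6299.433 / 3257 = 1.9341 s

1.9341


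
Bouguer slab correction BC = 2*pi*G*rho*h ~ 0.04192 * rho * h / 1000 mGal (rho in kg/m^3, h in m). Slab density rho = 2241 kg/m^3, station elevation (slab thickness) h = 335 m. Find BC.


BC = 0.04192 * rho * h / 1000
= 0.04192 * 2241 * 335 / 1000
= 31.4708 mGal

31.4708


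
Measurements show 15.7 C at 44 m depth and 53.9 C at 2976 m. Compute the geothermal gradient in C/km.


dT = 53.9 - 15.7 = 38.2 C
dz = 2976 - 44 = 2932 m
gradient = dT/dz * 1000 = 38.2/2932 * 1000 = 13.0286 C/km

13.0286


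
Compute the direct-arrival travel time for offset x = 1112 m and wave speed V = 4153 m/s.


t = x / V
= 1112 / 4153
= 0.2678 s

0.2678


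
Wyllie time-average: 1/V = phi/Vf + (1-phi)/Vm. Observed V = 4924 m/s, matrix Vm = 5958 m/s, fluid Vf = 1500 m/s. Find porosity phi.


1/V - 1/Vm = 1/4924 - 1/5958 = 3.525e-05
1/Vf - 1/Vm = 1/1500 - 1/5958 = 0.00049883
phi = 3.525e-05 / 0.00049883 = 0.0707

0.0707


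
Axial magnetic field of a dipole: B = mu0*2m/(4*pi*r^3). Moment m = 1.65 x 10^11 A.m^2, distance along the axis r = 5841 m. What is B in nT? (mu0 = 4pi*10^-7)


m = 1.65 x 10^11 = 165000000000 A.m^2
2m = 330000000000 A.m^2
r^3 = 5841^3 = 199279038321
B = (4pi*10^-7) * 330000000000 / (4*pi * 199279038321) * 1e9
= 414690.230274 / 2504214251214.77 * 1e9
= 165.5969 nT

165.5969


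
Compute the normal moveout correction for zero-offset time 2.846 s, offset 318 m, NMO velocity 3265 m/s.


x/Vnmo = 318/3265 = 0.097397
(x/Vnmo)^2 = 0.009486
t0^2 = 8.099716
sqrt(8.099716 + 0.009486) = 2.847666
dt = 2.847666 - 2.846 = 0.001666

0.001666


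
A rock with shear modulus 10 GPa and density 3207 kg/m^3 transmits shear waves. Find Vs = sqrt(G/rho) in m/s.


Convert G to Pa: G = 10e9 Pa
Compute G/rho = 10e9 / 3207 = 3118178.9835
Vs = sqrt(3118178.9835) = 1765.84 m/s

1765.84


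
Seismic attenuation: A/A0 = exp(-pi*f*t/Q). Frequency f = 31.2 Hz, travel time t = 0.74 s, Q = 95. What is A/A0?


pi*f*t/Q = pi*31.2*0.74/95 = 0.763506
A/A0 = exp(-0.763506) = 0.46603

0.46603


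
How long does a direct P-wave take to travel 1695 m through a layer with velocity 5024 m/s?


t = x / V
= 1695 / 5024
= 0.3374 s

0.3374


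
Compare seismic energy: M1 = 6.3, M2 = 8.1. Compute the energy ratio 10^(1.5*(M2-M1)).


M2 - M1 = 8.1 - 6.3 = 1.8
1.5 * 1.8 = 2.7
ratio = 10^2.7 = 501.19

501.19


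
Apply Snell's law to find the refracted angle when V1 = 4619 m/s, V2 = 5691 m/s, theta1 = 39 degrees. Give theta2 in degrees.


sin(theta1) = sin(39 deg) = 0.62932
sin(theta2) = V2/V1 * sin(theta1) = 5691/4619 * 0.62932 = 0.775376
theta2 = arcsin(0.775376) = 50.8391 degrees

50.8391


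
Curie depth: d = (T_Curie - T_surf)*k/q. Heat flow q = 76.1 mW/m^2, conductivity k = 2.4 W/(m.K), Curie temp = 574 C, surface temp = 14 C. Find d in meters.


T_Curie - T_surf = 574 - 14 = 560 C
Convert q to W/m^2: 76.1 mW/m^2 = 0.0761 W/m^2
d = 560 * 2.4 / 0.0761 = 17660.97 m

17660.97


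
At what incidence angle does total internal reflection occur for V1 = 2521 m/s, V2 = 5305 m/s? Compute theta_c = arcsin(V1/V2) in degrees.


V1/V2 = 2521/5305 = 0.475212
theta_c = arcsin(0.475212) = 28.3732 degrees

28.3732


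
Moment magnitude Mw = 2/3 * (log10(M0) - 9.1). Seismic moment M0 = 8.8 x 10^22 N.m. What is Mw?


log10(M0) = log10(8.8 x 10^22) = 22.9445
Mw = 2/3 * (22.9445 - 9.1)
= 2/3 * 13.8445
= 9.23

9.23


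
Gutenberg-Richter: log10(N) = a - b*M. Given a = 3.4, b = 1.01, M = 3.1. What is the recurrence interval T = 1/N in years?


log10(N) = 3.4 - 1.01*3.1 = 0.269
N = 10^0.269 = 1.857804
T = 1/N = 1/1.857804 = 0.5383 years

0.5383


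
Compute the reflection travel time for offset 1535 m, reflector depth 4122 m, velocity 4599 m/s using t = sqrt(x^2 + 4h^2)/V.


x^2 + 4h^2 = 1535^2 + 4*4122^2 = 2356225 + 67963536 = 70319761
sqrt(70319761) = 8385.6879
t = 8385.6879 / 4599 = 1.8234 s

1.8234


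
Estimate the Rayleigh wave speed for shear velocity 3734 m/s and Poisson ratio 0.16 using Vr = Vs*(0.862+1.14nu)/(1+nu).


Numerator factor = 0.862 + 1.14*0.16 = 1.0444
Denominator = 1 + 0.16 = 1.16
Vr = 3734 * 1.0444 / 1.16 = 3361.89 m/s

3361.89


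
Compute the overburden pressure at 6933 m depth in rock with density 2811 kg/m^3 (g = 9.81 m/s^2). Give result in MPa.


P = rho * g * z / 1e6
= 2811 * 9.81 * 6933 / 1e6
= 191183784.03 / 1e6
= 191.1838 MPa

191.1838


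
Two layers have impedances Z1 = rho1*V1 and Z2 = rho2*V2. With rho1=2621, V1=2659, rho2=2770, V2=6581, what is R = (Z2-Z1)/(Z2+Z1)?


Z1 = 2621 * 2659 = 6969239
Z2 = 2770 * 6581 = 18229370
R = (18229370 - 6969239) / (18229370 + 6969239) = 11260131 / 25198609 = 0.4469

0.4469


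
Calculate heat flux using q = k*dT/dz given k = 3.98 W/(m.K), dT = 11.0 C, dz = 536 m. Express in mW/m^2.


q = k * dT / dz * 1000
= 3.98 * 11.0 / 536 * 1000
= 0.081679 * 1000
= 81.6791 mW/m^2

81.6791


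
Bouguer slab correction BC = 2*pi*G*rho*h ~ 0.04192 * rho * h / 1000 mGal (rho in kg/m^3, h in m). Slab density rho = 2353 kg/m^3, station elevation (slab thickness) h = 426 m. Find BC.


BC = 0.04192 * rho * h / 1000
= 0.04192 * 2353 * 426 / 1000
= 42.0197 mGal

42.0197


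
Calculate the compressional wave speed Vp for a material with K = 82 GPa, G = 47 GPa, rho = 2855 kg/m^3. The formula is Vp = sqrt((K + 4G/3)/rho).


First compute the effective modulus:
K + 4G/3 = 82e9 + 4*47e9/3 = 144666666666.67 Pa
Then divide by density:
144666666666.67 / 2855 = 50671336.836 Pa/(kg/m^3)
Take the square root:
Vp = sqrt(50671336.836) = 7118.38 m/s

7118.38


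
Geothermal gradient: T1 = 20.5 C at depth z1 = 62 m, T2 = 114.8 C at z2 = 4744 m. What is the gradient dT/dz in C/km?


dT = 114.8 - 20.5 = 94.3 C
dz = 4744 - 62 = 4682 m
gradient = dT/dz * 1000 = 94.3/4682 * 1000 = 20.141 C/km

20.141


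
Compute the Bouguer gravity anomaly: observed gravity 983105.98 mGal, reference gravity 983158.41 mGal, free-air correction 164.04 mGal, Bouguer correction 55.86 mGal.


BA = g_obs - g_ref + FAC - BC
= 983105.98 - 983158.41 + 164.04 - 55.86
= 55.75 mGal

55.75


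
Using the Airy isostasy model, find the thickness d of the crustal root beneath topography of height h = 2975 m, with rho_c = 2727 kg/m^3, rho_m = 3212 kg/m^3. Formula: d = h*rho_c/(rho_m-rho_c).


rho_m - rho_c = 3212 - 2727 = 485
d = 2975 * 2727 / 485
= 8112825 / 485
= 16727.47 m

16727.47


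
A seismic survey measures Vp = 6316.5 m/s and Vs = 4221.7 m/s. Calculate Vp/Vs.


Vp/Vs = 6316.5 / 4221.7
= 1.4962

1.4962


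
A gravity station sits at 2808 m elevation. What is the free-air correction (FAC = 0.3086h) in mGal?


FAC = 0.3086 * h
= 0.3086 * 2808
= 866.5488 mGal

866.5488


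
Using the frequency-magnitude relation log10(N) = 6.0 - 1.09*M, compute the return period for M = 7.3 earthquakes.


log10(N) = 6.0 - 1.09*7.3 = -1.957
N = 10^-1.957 = 0.011041
T = 1/N = 1/0.011041 = 90.5733 years

90.5733


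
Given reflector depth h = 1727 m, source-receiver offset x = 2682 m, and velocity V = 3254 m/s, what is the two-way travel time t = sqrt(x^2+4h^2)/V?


x^2 + 4h^2 = 2682^2 + 4*1727^2 = 7193124 + 11930116 = 19123240
sqrt(19123240) = 4373.0127
t = 4373.0127 / 3254 = 1.3439 s

1.3439


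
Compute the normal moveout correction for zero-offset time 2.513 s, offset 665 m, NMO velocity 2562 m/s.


x/Vnmo = 665/2562 = 0.259563
(x/Vnmo)^2 = 0.067373
t0^2 = 6.315169
sqrt(6.315169 + 0.067373) = 2.526369
dt = 2.526369 - 2.513 = 0.013369

0.013369


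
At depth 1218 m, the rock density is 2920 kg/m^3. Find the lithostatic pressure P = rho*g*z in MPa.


P = rho * g * z / 1e6
= 2920 * 9.81 * 1218 / 1e6
= 34889853.6 / 1e6
= 34.8899 MPa

34.8899


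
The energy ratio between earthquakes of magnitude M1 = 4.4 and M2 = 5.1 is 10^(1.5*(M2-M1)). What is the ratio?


M2 - M1 = 5.1 - 4.4 = 0.7
1.5 * 0.7 = 1.05
ratio = 10^1.05 = 11.22

11.22


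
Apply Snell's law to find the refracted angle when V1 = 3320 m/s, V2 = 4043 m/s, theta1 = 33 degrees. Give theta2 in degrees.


sin(theta1) = sin(33 deg) = 0.544639
sin(theta2) = V2/V1 * sin(theta1) = 4043/3320 * 0.544639 = 0.663246
theta2 = arcsin(0.663246) = 41.5479 degrees

41.5479


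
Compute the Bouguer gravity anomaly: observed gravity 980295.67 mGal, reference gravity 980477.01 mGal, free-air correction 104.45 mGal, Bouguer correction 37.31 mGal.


BA = g_obs - g_ref + FAC - BC
= 980295.67 - 980477.01 + 104.45 - 37.31
= -114.2 mGal

-114.2


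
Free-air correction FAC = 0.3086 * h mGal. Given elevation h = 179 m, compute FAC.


FAC = 0.3086 * h
= 0.3086 * 179
= 55.2394 mGal

55.2394


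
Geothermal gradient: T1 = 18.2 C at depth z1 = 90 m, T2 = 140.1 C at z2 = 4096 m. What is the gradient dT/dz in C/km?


dT = 140.1 - 18.2 = 121.9 C
dz = 4096 - 90 = 4006 m
gradient = dT/dz * 1000 = 121.9/4006 * 1000 = 30.4294 C/km

30.4294


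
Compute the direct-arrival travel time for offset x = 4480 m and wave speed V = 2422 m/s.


t = x / V
= 4480 / 2422
= 1.8497 s

1.8497


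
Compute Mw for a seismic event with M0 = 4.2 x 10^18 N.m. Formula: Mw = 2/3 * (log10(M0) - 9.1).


log10(M0) = log10(4.2 x 10^18) = 18.6232
Mw = 2/3 * (18.6232 - 9.1)
= 2/3 * 9.5232
= 6.35

6.35


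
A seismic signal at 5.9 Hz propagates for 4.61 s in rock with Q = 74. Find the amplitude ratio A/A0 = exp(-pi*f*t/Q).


pi*f*t/Q = pi*5.9*4.61/74 = 1.154705
A/A0 = exp(-1.154705) = 0.31515

0.31515


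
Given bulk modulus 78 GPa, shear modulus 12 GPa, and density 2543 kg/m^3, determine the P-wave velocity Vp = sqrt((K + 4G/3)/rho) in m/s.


First compute the effective modulus:
K + 4G/3 = 78e9 + 4*12e9/3 = 94000000000.0 Pa
Then divide by density:
94000000000.0 / 2543 = 36964215.4935 Pa/(kg/m^3)
Take the square root:
Vp = sqrt(36964215.4935) = 6079.82 m/s

6079.82


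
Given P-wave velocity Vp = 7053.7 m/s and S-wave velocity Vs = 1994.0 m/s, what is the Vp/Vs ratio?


Vp/Vs = 7053.7 / 1994.0
= 3.5375

3.5375


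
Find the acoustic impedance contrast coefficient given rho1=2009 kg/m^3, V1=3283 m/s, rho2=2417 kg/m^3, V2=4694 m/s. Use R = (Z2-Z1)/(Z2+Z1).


Z1 = 2009 * 3283 = 6595547
Z2 = 2417 * 4694 = 11345398
R = (11345398 - 6595547) / (11345398 + 6595547) = 4749851 / 17940945 = 0.2647

0.2647


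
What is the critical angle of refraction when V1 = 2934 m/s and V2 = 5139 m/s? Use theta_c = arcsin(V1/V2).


V1/V2 = 2934/5139 = 0.570928
theta_c = arcsin(0.570928) = 34.815 degrees

34.815


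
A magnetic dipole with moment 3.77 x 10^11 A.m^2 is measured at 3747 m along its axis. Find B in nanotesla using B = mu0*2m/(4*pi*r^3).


m = 3.77 x 10^11 = 377000000000 A.m^2
2m = 754000000000 A.m^2
r^3 = 3747^3 = 52607913723
B = (4pi*10^-7) * 754000000000 / (4*pi * 52607913723) * 1e9
= 947504.344323 / 661090541091.45 * 1e9
= 1433.2444 nT

1433.2444


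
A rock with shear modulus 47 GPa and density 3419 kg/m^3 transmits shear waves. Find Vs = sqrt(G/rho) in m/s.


Convert G to Pa: G = 47e9 Pa
Compute G/rho = 47e9 / 3419 = 13746709.5642
Vs = sqrt(13746709.5642) = 3707.66 m/s

3707.66


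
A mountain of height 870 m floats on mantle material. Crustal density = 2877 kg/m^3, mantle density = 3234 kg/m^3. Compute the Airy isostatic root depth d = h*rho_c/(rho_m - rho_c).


rho_m - rho_c = 3234 - 2877 = 357
d = 870 * 2877 / 357
= 2502990 / 357
= 7011.18 m

7011.18


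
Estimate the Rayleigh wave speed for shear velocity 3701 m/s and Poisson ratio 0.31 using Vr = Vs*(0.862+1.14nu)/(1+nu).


Numerator factor = 0.862 + 1.14*0.31 = 1.2154
Denominator = 1 + 0.31 = 1.31
Vr = 3701 * 1.2154 / 1.31 = 3433.74 m/s

3433.74


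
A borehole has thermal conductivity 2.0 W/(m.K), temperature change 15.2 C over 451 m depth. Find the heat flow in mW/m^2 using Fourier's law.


q = k * dT / dz * 1000
= 2.0 * 15.2 / 451 * 1000
= 0.067406 * 1000
= 67.4058 mW/m^2

67.4058


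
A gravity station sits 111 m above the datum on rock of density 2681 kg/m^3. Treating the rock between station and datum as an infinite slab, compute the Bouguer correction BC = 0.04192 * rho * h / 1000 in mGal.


BC = 0.04192 * rho * h / 1000
= 0.04192 * 2681 * 111 / 1000
= 12.475 mGal

12.475


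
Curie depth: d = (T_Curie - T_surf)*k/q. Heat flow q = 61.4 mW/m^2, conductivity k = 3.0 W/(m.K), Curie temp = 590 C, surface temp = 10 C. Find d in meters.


T_Curie - T_surf = 590 - 10 = 580 C
Convert q to W/m^2: 61.4 mW/m^2 = 0.0614 W/m^2
d = 580 * 3.0 / 0.0614 = 28338.76 m

28338.76


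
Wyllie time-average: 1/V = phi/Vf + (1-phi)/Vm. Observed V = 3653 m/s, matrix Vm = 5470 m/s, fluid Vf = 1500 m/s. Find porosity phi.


1/V - 1/Vm = 1/3653 - 1/5470 = 9.093e-05
1/Vf - 1/Vm = 1/1500 - 1/5470 = 0.00048385
phi = 9.093e-05 / 0.00048385 = 0.1879

0.1879


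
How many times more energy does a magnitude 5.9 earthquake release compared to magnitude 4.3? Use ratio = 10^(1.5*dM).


M2 - M1 = 5.9 - 4.3 = 1.6
1.5 * 1.6 = 2.4
ratio = 10^2.4 = 251.19

251.19


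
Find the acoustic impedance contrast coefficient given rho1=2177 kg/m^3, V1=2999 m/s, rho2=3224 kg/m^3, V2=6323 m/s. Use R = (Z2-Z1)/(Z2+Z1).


Z1 = 2177 * 2999 = 6528823
Z2 = 3224 * 6323 = 20385352
R = (20385352 - 6528823) / (20385352 + 6528823) = 13856529 / 26914175 = 0.5148

0.5148


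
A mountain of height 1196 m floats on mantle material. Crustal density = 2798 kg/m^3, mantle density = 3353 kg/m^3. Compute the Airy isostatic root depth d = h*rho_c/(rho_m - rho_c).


rho_m - rho_c = 3353 - 2798 = 555
d = 1196 * 2798 / 555
= 3346408 / 555
= 6029.56 m

6029.56


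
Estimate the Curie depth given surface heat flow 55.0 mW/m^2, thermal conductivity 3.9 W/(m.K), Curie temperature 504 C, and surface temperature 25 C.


T_Curie - T_surf = 504 - 25 = 479 C
Convert q to W/m^2: 55.0 mW/m^2 = 0.055 W/m^2
d = 479 * 3.9 / 0.055 = 33965.45 m

33965.45


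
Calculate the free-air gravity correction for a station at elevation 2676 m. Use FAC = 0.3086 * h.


FAC = 0.3086 * h
= 0.3086 * 2676
= 825.8136 mGal

825.8136


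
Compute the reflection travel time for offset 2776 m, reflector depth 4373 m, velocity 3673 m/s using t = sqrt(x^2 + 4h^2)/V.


x^2 + 4h^2 = 2776^2 + 4*4373^2 = 7706176 + 76492516 = 84198692
sqrt(84198692) = 9175.9845
t = 9175.9845 / 3673 = 2.4982 s

2.4982


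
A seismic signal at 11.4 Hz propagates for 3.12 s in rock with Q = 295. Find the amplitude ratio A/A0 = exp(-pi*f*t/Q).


pi*f*t/Q = pi*11.4*3.12/295 = 0.37878
A/A0 = exp(-0.37878) = 0.684696

0.684696


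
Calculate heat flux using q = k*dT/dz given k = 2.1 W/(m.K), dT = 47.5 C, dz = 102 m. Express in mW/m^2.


q = k * dT / dz * 1000
= 2.1 * 47.5 / 102 * 1000
= 0.977941 * 1000
= 977.9412 mW/m^2

977.9412


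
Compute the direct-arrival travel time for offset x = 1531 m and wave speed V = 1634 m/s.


t = x / V
= 1531 / 1634
= 0.937 s

0.937


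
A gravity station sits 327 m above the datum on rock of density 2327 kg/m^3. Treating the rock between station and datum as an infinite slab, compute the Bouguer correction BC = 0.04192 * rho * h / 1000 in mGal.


BC = 0.04192 * rho * h / 1000
= 0.04192 * 2327 * 327 / 1000
= 31.8981 mGal

31.8981


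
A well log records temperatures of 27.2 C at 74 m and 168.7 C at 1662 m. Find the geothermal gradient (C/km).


dT = 168.7 - 27.2 = 141.5 C
dz = 1662 - 74 = 1588 m
gradient = dT/dz * 1000 = 141.5/1588 * 1000 = 89.1058 C/km

89.1058


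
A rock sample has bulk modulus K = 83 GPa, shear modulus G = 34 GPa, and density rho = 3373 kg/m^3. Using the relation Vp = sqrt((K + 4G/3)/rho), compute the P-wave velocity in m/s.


First compute the effective modulus:
K + 4G/3 = 83e9 + 4*34e9/3 = 128333333333.33 Pa
Then divide by density:
128333333333.33 / 3373 = 38047237.8694 Pa/(kg/m^3)
Take the square root:
Vp = sqrt(38047237.8694) = 6168.24 m/s

6168.24


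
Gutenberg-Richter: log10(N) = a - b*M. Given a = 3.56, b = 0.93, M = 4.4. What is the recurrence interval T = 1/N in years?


log10(N) = 3.56 - 0.93*4.4 = -0.532
N = 10^-0.532 = 0.293765
T = 1/N = 1/0.293765 = 3.4041 years

3.4041


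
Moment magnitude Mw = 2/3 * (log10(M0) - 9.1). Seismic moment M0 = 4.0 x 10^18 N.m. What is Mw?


log10(M0) = log10(4.0 x 10^18) = 18.6021
Mw = 2/3 * (18.6021 - 9.1)
= 2/3 * 9.5021
= 6.33

6.33


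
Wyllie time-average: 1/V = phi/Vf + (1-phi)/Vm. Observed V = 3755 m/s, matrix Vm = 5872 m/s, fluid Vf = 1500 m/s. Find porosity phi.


1/V - 1/Vm = 1/3755 - 1/5872 = 9.601e-05
1/Vf - 1/Vm = 1/1500 - 1/5872 = 0.00049637
phi = 9.601e-05 / 0.00049637 = 0.1934

0.1934


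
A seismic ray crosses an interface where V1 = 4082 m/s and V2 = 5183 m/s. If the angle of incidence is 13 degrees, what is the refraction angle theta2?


sin(theta1) = sin(13 deg) = 0.224951
sin(theta2) = V2/V1 * sin(theta1) = 5183/4082 * 0.224951 = 0.285625
theta2 = arcsin(0.285625) = 16.5962 degrees

16.5962


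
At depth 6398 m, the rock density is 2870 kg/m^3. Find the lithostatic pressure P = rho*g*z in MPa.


P = rho * g * z / 1e6
= 2870 * 9.81 * 6398 / 1e6
= 180133770.6 / 1e6
= 180.1338 MPa

180.1338


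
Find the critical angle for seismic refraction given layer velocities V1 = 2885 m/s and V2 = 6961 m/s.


V1/V2 = 2885/6961 = 0.414452
theta_c = arcsin(0.414452) = 24.4848 degrees

24.4848


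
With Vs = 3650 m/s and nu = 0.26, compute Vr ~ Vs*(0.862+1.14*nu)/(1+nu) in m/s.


Numerator factor = 0.862 + 1.14*0.26 = 1.1584
Denominator = 1 + 0.26 = 1.26
Vr = 3650 * 1.1584 / 1.26 = 3355.68 m/s

3355.68


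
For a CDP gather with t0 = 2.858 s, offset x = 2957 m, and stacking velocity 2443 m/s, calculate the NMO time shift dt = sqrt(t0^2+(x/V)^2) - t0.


x/Vnmo = 2957/2443 = 1.210397
(x/Vnmo)^2 = 1.465061
t0^2 = 8.168164
sqrt(8.168164 + 1.465061) = 3.103744
dt = 3.103744 - 2.858 = 0.245744

0.245744


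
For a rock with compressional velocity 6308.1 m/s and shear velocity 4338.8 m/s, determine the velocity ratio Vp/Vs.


Vp/Vs = 6308.1 / 4338.8
= 1.4539

1.4539


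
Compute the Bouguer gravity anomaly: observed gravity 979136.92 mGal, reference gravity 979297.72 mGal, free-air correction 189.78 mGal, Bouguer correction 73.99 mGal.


BA = g_obs - g_ref + FAC - BC
= 979136.92 - 979297.72 + 189.78 - 73.99
= -45.01 mGal

-45.01


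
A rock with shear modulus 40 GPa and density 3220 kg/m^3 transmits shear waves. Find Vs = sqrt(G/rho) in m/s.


Convert G to Pa: G = 40e9 Pa
Compute G/rho = 40e9 / 3220 = 12422360.2484
Vs = sqrt(12422360.2484) = 3524.54 m/s

3524.54


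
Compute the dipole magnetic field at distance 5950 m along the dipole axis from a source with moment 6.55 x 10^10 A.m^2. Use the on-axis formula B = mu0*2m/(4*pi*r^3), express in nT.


m = 6.55 x 10^10 = 65500000000 A.m^2
2m = 131000000000 A.m^2
r^3 = 5950^3 = 210644875000
B = (4pi*10^-7) * 131000000000 / (4*pi * 210644875000) * 1e9
= 164619.455048 / 2647041567265.36 * 1e9
= 62.19 nT

62.19


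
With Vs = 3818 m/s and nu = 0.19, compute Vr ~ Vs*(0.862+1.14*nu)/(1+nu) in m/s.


Numerator factor = 0.862 + 1.14*0.19 = 1.0786
Denominator = 1 + 0.19 = 1.19
Vr = 3818 * 1.0786 / 1.19 = 3460.58 m/s

3460.58


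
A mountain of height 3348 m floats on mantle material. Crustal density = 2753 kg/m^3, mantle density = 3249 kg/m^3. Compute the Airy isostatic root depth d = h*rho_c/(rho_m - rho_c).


rho_m - rho_c = 3249 - 2753 = 496
d = 3348 * 2753 / 496
= 9217044 / 496
= 18582.75 m

18582.75


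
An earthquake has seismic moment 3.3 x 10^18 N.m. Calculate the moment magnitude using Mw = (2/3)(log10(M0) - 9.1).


log10(M0) = log10(3.3 x 10^18) = 18.5185
Mw = 2/3 * (18.5185 - 9.1)
= 2/3 * 9.4185
= 6.28

6.28


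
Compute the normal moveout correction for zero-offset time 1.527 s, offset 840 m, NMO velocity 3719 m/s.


x/Vnmo = 840/3719 = 0.225867
(x/Vnmo)^2 = 0.051016
t0^2 = 2.331729
sqrt(2.331729 + 0.051016) = 1.543614
dt = 1.543614 - 1.527 = 0.016614

0.016614


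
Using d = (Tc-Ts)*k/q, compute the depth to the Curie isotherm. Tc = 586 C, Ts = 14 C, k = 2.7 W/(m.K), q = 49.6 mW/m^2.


T_Curie - T_surf = 586 - 14 = 572 C
Convert q to W/m^2: 49.6 mW/m^2 = 0.0496 W/m^2
d = 572 * 2.7 / 0.0496 = 31137.1 m

31137.1


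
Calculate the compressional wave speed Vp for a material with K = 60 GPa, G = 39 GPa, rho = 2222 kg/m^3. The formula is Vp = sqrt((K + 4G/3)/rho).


First compute the effective modulus:
K + 4G/3 = 60e9 + 4*39e9/3 = 112000000000.0 Pa
Then divide by density:
112000000000.0 / 2222 = 50405040.5041 Pa/(kg/m^3)
Take the square root:
Vp = sqrt(50405040.5041) = 7099.65 m/s

7099.65


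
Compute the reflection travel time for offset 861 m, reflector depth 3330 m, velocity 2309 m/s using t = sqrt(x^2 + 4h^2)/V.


x^2 + 4h^2 = 861^2 + 4*3330^2 = 741321 + 44355600 = 45096921
sqrt(45096921) = 6715.4241
t = 6715.4241 / 2309 = 2.9084 s

2.9084


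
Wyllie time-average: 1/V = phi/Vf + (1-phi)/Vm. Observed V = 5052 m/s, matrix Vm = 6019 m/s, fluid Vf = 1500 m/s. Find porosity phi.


1/V - 1/Vm = 1/5052 - 1/6019 = 3.18e-05
1/Vf - 1/Vm = 1/1500 - 1/6019 = 0.00050053
phi = 3.18e-05 / 0.00050053 = 0.0635

0.0635


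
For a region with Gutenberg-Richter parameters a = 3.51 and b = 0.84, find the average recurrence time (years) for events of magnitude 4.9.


log10(N) = 3.51 - 0.84*4.9 = -0.606
N = 10^-0.606 = 0.247742
T = 1/N = 1/0.247742 = 4.0365 years

4.0365


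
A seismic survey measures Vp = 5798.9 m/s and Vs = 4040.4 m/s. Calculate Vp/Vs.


Vp/Vs = 5798.9 / 4040.4
= 1.4352

1.4352


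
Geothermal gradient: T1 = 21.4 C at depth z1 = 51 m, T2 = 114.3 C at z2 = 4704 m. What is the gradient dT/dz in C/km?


dT = 114.3 - 21.4 = 92.9 C
dz = 4704 - 51 = 4653 m
gradient = dT/dz * 1000 = 92.9/4653 * 1000 = 19.9656 C/km

19.9656


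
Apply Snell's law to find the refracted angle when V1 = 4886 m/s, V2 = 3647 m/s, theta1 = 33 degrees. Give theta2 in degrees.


sin(theta1) = sin(33 deg) = 0.544639
sin(theta2) = V2/V1 * sin(theta1) = 3647/4886 * 0.544639 = 0.406529
theta2 = arcsin(0.406529) = 23.987 degrees

23.987


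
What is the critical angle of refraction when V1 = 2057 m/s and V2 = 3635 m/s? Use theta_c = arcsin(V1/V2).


V1/V2 = 2057/3635 = 0.565887
theta_c = arcsin(0.565887) = 34.4639 degrees

34.4639


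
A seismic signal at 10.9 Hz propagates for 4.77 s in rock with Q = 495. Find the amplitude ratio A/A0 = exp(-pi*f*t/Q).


pi*f*t/Q = pi*10.9*4.77/495 = 0.329981
A/A0 = exp(-0.329981) = 0.718937

0.718937


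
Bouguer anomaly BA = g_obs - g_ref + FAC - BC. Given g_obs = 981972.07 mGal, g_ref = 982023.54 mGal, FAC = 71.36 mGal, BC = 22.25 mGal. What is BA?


BA = g_obs - g_ref + FAC - BC
= 981972.07 - 982023.54 + 71.36 - 22.25
= -2.36 mGal

-2.36


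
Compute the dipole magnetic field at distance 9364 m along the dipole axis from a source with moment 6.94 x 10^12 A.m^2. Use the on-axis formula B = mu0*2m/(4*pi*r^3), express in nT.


m = 6.94 x 10^12 = 6940000000000 A.m^2
2m = 13880000000000 A.m^2
r^3 = 9364^3 = 821077620544
B = (4pi*10^-7) * 13880000000000 / (4*pi * 821077620544) * 1e9
= 17442122.412731 / 10317965682912.07 * 1e9
= 1690.4614 nT

1690.4614


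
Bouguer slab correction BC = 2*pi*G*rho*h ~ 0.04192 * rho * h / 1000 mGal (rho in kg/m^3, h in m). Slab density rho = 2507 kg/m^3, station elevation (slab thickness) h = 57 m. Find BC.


BC = 0.04192 * rho * h / 1000
= 0.04192 * 2507 * 57 / 1000
= 5.9903 mGal

5.9903


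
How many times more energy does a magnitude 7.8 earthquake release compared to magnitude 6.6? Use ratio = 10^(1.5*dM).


M2 - M1 = 7.8 - 6.6 = 1.2
1.5 * 1.2 = 1.8
ratio = 10^1.8 = 63.1

63.1


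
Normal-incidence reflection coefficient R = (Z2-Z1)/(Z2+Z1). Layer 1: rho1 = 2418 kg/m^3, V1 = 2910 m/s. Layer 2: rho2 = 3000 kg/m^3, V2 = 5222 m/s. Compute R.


Z1 = 2418 * 2910 = 7036380
Z2 = 3000 * 5222 = 15666000
R = (15666000 - 7036380) / (15666000 + 7036380) = 8629620 / 22702380 = 0.3801

0.3801


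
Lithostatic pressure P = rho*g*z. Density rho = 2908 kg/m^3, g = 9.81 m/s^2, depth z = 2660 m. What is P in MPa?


P = rho * g * z / 1e6
= 2908 * 9.81 * 2660 / 1e6
= 75883096.8 / 1e6
= 75.8831 MPa

75.8831


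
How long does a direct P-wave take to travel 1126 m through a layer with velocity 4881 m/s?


t = x / V
= 1126 / 4881
= 0.2307 s

0.2307


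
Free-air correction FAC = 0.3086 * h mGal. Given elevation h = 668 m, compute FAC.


FAC = 0.3086 * h
= 0.3086 * 668
= 206.1448 mGal

206.1448


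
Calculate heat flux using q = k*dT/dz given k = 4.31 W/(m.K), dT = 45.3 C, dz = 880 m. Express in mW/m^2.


q = k * dT / dz * 1000
= 4.31 * 45.3 / 880 * 1000
= 0.221867 * 1000
= 221.867 mW/m^2

221.867


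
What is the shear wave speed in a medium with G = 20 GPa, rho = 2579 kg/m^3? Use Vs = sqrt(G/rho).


Convert G to Pa: G = 20e9 Pa
Compute G/rho = 20e9 / 2579 = 7754943.7767
Vs = sqrt(7754943.7767) = 2784.77 m/s

2784.77


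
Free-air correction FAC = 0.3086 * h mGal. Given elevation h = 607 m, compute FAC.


FAC = 0.3086 * h
= 0.3086 * 607
= 187.3202 mGal

187.3202


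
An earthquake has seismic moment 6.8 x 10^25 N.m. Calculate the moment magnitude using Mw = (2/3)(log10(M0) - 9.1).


log10(M0) = log10(6.8 x 10^25) = 25.8325
Mw = 2/3 * (25.8325 - 9.1)
= 2/3 * 16.7325
= 11.16

11.16


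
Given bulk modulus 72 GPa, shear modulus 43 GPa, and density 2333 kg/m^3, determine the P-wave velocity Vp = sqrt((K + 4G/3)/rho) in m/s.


First compute the effective modulus:
K + 4G/3 = 72e9 + 4*43e9/3 = 129333333333.33 Pa
Then divide by density:
129333333333.33 / 2333 = 55436490.9273 Pa/(kg/m^3)
Take the square root:
Vp = sqrt(55436490.9273) = 7445.57 m/s

7445.57


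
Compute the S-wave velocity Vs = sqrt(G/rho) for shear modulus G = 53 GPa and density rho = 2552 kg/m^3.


Convert G to Pa: G = 53e9 Pa
Compute G/rho = 53e9 / 2552 = 20768025.0784
Vs = sqrt(20768025.0784) = 4557.19 m/s

4557.19


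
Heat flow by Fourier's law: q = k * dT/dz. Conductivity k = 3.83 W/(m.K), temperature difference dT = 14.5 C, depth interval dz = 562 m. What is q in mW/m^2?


q = k * dT / dz * 1000
= 3.83 * 14.5 / 562 * 1000
= 0.098817 * 1000
= 98.8167 mW/m^2

98.8167


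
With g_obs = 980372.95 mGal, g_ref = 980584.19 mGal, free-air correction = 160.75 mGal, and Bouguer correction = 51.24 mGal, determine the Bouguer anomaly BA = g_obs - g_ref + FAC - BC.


BA = g_obs - g_ref + FAC - BC
= 980372.95 - 980584.19 + 160.75 - 51.24
= -101.73 mGal

-101.73


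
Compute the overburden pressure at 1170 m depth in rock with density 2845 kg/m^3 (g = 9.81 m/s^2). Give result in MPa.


P = rho * g * z / 1e6
= 2845 * 9.81 * 1170 / 1e6
= 32654056.5 / 1e6
= 32.6541 MPa

32.6541


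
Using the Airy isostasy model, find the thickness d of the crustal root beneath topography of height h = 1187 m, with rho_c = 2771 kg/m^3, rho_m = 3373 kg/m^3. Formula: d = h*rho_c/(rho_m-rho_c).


rho_m - rho_c = 3373 - 2771 = 602
d = 1187 * 2771 / 602
= 3289177 / 602
= 5463.75 m

5463.75


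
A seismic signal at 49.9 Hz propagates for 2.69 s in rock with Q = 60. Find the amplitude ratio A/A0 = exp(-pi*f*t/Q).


pi*f*t/Q = pi*49.9*2.69/60 = 7.028319
A/A0 = exp(-7.028319) = 0.000886

8.860000e-04


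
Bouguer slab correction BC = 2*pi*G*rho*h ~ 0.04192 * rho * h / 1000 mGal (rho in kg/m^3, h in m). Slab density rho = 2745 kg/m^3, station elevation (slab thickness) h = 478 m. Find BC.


BC = 0.04192 * rho * h / 1000
= 0.04192 * 2745 * 478 / 1000
= 55.0037 mGal

55.0037


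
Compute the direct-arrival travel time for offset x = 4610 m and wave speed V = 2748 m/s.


t = x / V
= 4610 / 2748
= 1.6776 s

1.6776


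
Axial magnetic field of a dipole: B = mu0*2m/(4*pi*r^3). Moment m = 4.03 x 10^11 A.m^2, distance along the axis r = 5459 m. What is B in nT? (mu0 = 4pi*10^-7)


m = 4.03 x 10^11 = 403000000000 A.m^2
2m = 806000000000 A.m^2
r^3 = 5459^3 = 162681917579
B = (4pi*10^-7) * 806000000000 / (4*pi * 162681917579) * 1e9
= 1012849.471517 / 2044321268552.35 * 1e9
= 495.4454 nT

495.4454


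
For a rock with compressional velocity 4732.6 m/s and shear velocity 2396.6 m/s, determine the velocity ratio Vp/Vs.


Vp/Vs = 4732.6 / 2396.6
= 1.9747

1.9747


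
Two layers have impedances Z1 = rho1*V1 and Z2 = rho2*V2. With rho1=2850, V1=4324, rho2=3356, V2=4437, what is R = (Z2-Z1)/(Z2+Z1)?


Z1 = 2850 * 4324 = 12323400
Z2 = 3356 * 4437 = 14890572
R = (14890572 - 12323400) / (14890572 + 12323400) = 2567172 / 27213972 = 0.0943

0.0943


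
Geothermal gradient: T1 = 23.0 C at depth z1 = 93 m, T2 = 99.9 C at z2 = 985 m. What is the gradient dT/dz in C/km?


dT = 99.9 - 23.0 = 76.9 C
dz = 985 - 93 = 892 m
gradient = dT/dz * 1000 = 76.9/892 * 1000 = 86.2108 C/km

86.2108


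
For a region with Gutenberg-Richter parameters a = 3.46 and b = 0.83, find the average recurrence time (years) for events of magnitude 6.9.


log10(N) = 3.46 - 0.83*6.9 = -2.267
N = 10^-2.267 = 0.005408
T = 1/N = 1/0.005408 = 184.9269 years

184.9269


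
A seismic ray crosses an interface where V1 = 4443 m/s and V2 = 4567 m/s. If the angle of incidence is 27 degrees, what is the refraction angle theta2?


sin(theta1) = sin(27 deg) = 0.45399
sin(theta2) = V2/V1 * sin(theta1) = 4567/4443 * 0.45399 = 0.466661
theta2 = arcsin(0.466661) = 27.8178 degrees

27.8178


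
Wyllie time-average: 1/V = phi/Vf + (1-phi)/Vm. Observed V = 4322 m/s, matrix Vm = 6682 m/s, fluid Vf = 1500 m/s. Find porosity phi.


1/V - 1/Vm = 1/4322 - 1/6682 = 8.172e-05
1/Vf - 1/Vm = 1/1500 - 1/6682 = 0.00051701
phi = 8.172e-05 / 0.00051701 = 0.1581

0.1581


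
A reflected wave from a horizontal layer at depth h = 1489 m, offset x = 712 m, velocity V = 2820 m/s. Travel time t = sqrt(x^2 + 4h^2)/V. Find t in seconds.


x^2 + 4h^2 = 712^2 + 4*1489^2 = 506944 + 8868484 = 9375428
sqrt(9375428) = 3061.9321
t = 3061.9321 / 2820 = 1.0858 s

1.0858


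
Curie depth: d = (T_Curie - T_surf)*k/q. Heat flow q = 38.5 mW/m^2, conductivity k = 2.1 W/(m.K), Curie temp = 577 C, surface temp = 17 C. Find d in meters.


T_Curie - T_surf = 577 - 17 = 560 C
Convert q to W/m^2: 38.5 mW/m^2 = 0.0385 W/m^2
d = 560 * 2.1 / 0.0385 = 30545.45 m

30545.45


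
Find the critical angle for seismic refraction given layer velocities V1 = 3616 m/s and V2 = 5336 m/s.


V1/V2 = 3616/5336 = 0.677661
theta_c = arcsin(0.677661) = 42.6611 degrees

42.6611


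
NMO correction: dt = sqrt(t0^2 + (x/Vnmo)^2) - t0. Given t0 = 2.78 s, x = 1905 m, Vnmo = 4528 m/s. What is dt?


x/Vnmo = 1905/4528 = 0.420716
(x/Vnmo)^2 = 0.177002
t0^2 = 7.7284
sqrt(7.7284 + 0.177002) = 2.811655
dt = 2.811655 - 2.78 = 0.031655

0.031655


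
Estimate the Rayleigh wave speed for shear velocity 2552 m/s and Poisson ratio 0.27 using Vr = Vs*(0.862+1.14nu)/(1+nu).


Numerator factor = 0.862 + 1.14*0.27 = 1.1698
Denominator = 1 + 0.27 = 1.27
Vr = 2552 * 1.1698 / 1.27 = 2350.65 m/s

2350.65


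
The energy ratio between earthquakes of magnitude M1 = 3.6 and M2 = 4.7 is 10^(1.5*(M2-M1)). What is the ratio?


M2 - M1 = 4.7 - 3.6 = 1.1
1.5 * 1.1 = 1.65
ratio = 10^1.65 = 44.67

44.67


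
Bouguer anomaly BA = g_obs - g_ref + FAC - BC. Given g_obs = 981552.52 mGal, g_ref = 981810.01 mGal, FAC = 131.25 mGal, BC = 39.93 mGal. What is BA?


BA = g_obs - g_ref + FAC - BC
= 981552.52 - 981810.01 + 131.25 - 39.93
= -166.17 mGal

-166.17


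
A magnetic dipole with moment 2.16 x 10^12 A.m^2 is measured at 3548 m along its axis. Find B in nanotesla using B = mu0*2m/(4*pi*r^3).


m = 2.16 x 10^12 = 2160000000000 A.m^2
2m = 4320000000000 A.m^2
r^3 = 3548^3 = 44663302592
B = (4pi*10^-7) * 4320000000000 / (4*pi * 44663302592) * 1e9
= 5428672.105403 / 561255613232.34 * 1e9
= 9672.3703 nT

9672.3703


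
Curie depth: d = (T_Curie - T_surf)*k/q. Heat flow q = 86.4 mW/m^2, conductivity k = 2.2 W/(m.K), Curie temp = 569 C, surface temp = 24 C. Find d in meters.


T_Curie - T_surf = 569 - 24 = 545 C
Convert q to W/m^2: 86.4 mW/m^2 = 0.0864 W/m^2
d = 545 * 2.2 / 0.0864 = 13877.31 m

13877.31


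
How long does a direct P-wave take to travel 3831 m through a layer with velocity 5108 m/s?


t = x / V
= 3831 / 5108
= 0.75 s

0.75


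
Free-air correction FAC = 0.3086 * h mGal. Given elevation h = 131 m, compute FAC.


FAC = 0.3086 * h
= 0.3086 * 131
= 40.4266 mGal

40.4266


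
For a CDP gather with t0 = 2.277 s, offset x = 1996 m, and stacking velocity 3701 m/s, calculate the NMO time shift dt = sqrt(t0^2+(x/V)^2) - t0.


x/Vnmo = 1996/3701 = 0.539314
(x/Vnmo)^2 = 0.290859
t0^2 = 5.184729
sqrt(5.184729 + 0.290859) = 2.339997
dt = 2.339997 - 2.277 = 0.062997

0.062997


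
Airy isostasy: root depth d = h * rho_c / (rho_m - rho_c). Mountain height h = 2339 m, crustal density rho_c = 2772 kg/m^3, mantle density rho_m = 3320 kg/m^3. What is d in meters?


rho_m - rho_c = 3320 - 2772 = 548
d = 2339 * 2772 / 548
= 6483708 / 548
= 11831.58 m

11831.58


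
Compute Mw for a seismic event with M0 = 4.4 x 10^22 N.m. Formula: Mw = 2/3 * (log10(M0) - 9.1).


log10(M0) = log10(4.4 x 10^22) = 22.6435
Mw = 2/3 * (22.6435 - 9.1)
= 2/3 * 13.5435
= 9.03

9.03


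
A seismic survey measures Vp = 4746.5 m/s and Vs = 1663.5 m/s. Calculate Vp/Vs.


Vp/Vs = 4746.5 / 1663.5
= 2.8533

2.8533


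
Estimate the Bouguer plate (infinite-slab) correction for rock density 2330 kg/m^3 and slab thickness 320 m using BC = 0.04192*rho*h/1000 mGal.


BC = 0.04192 * rho * h / 1000
= 0.04192 * 2330 * 320 / 1000
= 31.2556 mGal

31.2556


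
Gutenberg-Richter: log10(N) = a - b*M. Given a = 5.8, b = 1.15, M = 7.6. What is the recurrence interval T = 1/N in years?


log10(N) = 5.8 - 1.15*7.6 = -2.94
N = 10^-2.94 = 0.001148
T = 1/N = 1/0.001148 = 870.9636 years

870.9636


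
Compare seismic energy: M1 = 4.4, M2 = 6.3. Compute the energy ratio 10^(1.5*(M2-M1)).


M2 - M1 = 6.3 - 4.4 = 1.9
1.5 * 1.9 = 2.85
ratio = 10^2.85 = 707.95

707.95


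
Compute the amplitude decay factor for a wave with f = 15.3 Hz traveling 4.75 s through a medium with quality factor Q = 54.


pi*f*t/Q = pi*15.3*4.75/54 = 4.22806
A/A0 = exp(-4.22806) = 0.014581

0.014581


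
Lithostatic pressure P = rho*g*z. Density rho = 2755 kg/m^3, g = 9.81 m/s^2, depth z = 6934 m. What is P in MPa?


P = rho * g * z / 1e6
= 2755 * 9.81 * 6934 / 1e6
= 187402097.7 / 1e6
= 187.4021 MPa

187.4021


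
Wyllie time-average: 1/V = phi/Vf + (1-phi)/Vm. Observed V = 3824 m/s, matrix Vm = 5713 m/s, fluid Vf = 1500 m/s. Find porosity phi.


1/V - 1/Vm = 1/3824 - 1/5713 = 8.647e-05
1/Vf - 1/Vm = 1/1500 - 1/5713 = 0.00049163
phi = 8.647e-05 / 0.00049163 = 0.1759

0.1759


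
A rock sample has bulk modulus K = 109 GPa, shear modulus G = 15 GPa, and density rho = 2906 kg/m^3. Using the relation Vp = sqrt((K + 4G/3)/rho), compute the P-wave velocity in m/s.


First compute the effective modulus:
K + 4G/3 = 109e9 + 4*15e9/3 = 129000000000.0 Pa
Then divide by density:
129000000000.0 / 2906 = 44390915.3476 Pa/(kg/m^3)
Take the square root:
Vp = sqrt(44390915.3476) = 6662.65 m/s

6662.65


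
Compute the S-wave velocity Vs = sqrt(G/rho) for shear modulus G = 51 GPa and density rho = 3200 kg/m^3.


Convert G to Pa: G = 51e9 Pa
Compute G/rho = 51e9 / 3200 = 15937500.0
Vs = sqrt(15937500.0) = 3992.18 m/s

3992.18


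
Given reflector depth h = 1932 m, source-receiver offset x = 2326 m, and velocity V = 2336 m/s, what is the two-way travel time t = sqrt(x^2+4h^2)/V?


x^2 + 4h^2 = 2326^2 + 4*1932^2 = 5410276 + 14930496 = 20340772
sqrt(20340772) = 4510.0745
t = 4510.0745 / 2336 = 1.9307 s

1.9307


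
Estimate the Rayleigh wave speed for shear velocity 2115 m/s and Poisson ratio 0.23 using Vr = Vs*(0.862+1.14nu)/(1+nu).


Numerator factor = 0.862 + 1.14*0.23 = 1.1242
Denominator = 1 + 0.23 = 1.23
Vr = 2115 * 1.1242 / 1.23 = 1933.08 m/s

1933.08


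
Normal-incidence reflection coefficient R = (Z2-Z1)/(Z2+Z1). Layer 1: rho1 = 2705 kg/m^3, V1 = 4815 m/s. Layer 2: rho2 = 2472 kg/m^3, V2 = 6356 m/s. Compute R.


Z1 = 2705 * 4815 = 13024575
Z2 = 2472 * 6356 = 15712032
R = (15712032 - 13024575) / (15712032 + 13024575) = 2687457 / 28736607 = 0.0935

0.0935


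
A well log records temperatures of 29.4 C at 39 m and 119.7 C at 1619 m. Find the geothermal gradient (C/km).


dT = 119.7 - 29.4 = 90.3 C
dz = 1619 - 39 = 1580 m
gradient = dT/dz * 1000 = 90.3/1580 * 1000 = 57.1519 C/km

57.1519


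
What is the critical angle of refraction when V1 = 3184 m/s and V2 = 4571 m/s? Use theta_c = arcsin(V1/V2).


V1/V2 = 3184/4571 = 0.696565
theta_c = arcsin(0.696565) = 44.1521 degrees

44.1521


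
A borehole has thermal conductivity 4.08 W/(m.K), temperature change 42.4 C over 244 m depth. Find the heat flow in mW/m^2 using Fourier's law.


q = k * dT / dz * 1000
= 4.08 * 42.4 / 244 * 1000
= 0.708984 * 1000
= 708.9836 mW/m^2

708.9836


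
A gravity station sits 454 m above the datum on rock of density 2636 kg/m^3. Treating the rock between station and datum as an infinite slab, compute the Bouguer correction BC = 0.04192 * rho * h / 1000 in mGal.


BC = 0.04192 * rho * h / 1000
= 0.04192 * 2636 * 454 / 1000
= 50.1675 mGal

50.1675


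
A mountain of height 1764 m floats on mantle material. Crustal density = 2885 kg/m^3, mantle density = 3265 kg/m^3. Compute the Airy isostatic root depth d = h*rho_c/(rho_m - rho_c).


rho_m - rho_c = 3265 - 2885 = 380
d = 1764 * 2885 / 380
= 5089140 / 380
= 13392.47 m

13392.47


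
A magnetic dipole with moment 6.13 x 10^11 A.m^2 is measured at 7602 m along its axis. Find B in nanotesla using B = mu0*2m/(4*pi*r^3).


m = 6.13 x 10^11 = 613000000000 A.m^2
2m = 1226000000000 A.m^2
r^3 = 7602^3 = 439322651208
B = (4pi*10^-7) * 1226000000000 / (4*pi * 439322651208) * 1e9
= 1540637.03732 / 5520691254362.58 * 1e9
= 279.066 nT

279.066


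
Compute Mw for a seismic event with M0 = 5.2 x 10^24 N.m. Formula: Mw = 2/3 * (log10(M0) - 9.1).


log10(M0) = log10(5.2 x 10^24) = 24.716
Mw = 2/3 * (24.716 - 9.1)
= 2/3 * 15.616
= 10.41

10.41


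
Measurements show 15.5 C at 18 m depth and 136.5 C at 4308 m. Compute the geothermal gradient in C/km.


dT = 136.5 - 15.5 = 121.0 C
dz = 4308 - 18 = 4290 m
gradient = dT/dz * 1000 = 121.0/4290 * 1000 = 28.2051 C/km

28.2051


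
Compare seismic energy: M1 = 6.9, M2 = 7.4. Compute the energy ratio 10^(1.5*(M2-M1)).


M2 - M1 = 7.4 - 6.9 = 0.5
1.5 * 0.5 = 0.75
ratio = 10^0.75 = 5.62

5.62


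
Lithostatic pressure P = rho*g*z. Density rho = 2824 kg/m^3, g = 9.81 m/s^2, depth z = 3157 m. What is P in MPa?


P = rho * g * z / 1e6
= 2824 * 9.81 * 3157 / 1e6
= 87459760.08 / 1e6
= 87.4598 MPa

87.4598


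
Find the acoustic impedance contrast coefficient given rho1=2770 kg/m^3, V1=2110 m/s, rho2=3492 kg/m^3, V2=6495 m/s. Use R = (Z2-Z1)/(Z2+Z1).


Z1 = 2770 * 2110 = 5844700
Z2 = 3492 * 6495 = 22680540
R = (22680540 - 5844700) / (22680540 + 5844700) = 16835840 / 28525240 = 0.5902

0.5902


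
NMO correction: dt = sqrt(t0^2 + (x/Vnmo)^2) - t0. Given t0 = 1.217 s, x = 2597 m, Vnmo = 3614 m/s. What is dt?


x/Vnmo = 2597/3614 = 0.718594
(x/Vnmo)^2 = 0.516378
t0^2 = 1.481089
sqrt(1.481089 + 0.516378) = 1.413318
dt = 1.413318 - 1.217 = 0.196318

0.196318


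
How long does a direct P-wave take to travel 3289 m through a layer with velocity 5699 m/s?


t = x / V
= 3289 / 5699
= 0.5771 s

0.5771
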